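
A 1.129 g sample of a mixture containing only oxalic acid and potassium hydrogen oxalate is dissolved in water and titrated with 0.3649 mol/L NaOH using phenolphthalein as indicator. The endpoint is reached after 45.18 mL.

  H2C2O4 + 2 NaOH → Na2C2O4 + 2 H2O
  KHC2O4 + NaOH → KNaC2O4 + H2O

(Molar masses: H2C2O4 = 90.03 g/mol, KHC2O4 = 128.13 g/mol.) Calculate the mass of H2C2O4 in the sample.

0.5326 g

n(NaOH) = 0.04518 × 0.3649 = 0.01649 mol
Let x = n(H2C2O4), y = n(KHC2O4).
Titrant: 2x + 1y = 0.01649;  mass: 90.03x + 128.13y = 1.129
Solving, x = 5.916 × 10^-3 mol, y = 4.655 × 10^-3 mol
mass of H2C2O4 = 5.916 × 10^-3 × 90.03 = 0.5326 g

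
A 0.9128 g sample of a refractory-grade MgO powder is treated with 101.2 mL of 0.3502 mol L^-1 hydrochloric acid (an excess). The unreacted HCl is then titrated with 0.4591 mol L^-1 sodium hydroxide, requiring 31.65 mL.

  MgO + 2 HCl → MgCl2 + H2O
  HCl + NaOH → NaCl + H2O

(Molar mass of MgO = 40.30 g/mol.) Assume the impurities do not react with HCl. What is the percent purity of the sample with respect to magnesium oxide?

n(HCl) added = 0.1012 × 0.3502 = 0.03544 mol
n(NaOH) used in back-titration = 0.03165 × 0.4591 = 0.01453 mol
n(HCl) left over = 0.01453 mol (1:1 ratio)
n(HCl) consumed by analyte = 0.03544 − 0.01453 = 0.02091 mol
From the 1:2 ratio, n(MgO) = 1/2 × 0.02091 = 0.01045 mol
mass of MgO = 0.01045 × 40.30 = 0.4213 g
% MgO = 0.4213 / 0.9128 × 100 = 46.16 %

46.16 %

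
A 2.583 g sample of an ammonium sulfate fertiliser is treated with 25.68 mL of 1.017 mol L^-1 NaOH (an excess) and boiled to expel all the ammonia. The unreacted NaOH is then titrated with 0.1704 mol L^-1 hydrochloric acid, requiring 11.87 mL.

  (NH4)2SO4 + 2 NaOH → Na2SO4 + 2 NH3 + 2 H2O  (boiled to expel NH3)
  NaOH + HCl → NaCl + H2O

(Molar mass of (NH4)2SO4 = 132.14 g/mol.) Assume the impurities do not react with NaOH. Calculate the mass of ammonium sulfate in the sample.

1.592 g

n(NaOH) added = 0.02568 × 1.017 = 0.02612 mol
n(HCl) used in back-titration = 0.01187 × 0.1704 = 2.023 × 10^-3 mol
n(NaOH) left over = 2.023 × 10^-3 mol (1:1 ratio)
n(NaOH) consumed by analyte = 0.02612 − 2.023 × 10^-3 = 0.02409 mol
From the 1:2 ratio, n((NH4)2SO4) = 1/2 × 0.02409 = 0.01205 mol
mass of (NH4)2SO4 = 0.01205 × 132.14 = 1.592 g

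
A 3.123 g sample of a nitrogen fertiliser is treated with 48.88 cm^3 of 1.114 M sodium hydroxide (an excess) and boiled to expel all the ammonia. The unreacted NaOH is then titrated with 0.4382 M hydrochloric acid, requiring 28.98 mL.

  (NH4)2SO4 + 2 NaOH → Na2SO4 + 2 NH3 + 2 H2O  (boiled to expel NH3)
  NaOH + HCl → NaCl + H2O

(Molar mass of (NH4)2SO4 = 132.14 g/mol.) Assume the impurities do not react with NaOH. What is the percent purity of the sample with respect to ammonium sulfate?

88.33 %

n(NaOH) added = 0.04888 × 1.114 = 0.05445 mol
n(HCl) used in back-titration = 0.02898 × 0.4382 = 0.01270 mol
n(NaOH) left over = 0.01270 mol (1:1 ratio)
n(NaOH) consumed by analyte = 0.05445 − 0.01270 = 0.04175 mol
From the 1:2 ratio, n((NH4)2SO4) = 1/2 × 0.04175 = 0.02088 mol
mass of (NH4)2SO4 = 0.02088 × 132.14 = 2.759 g
% (NH4)2SO4 = 2.759 / 3.123 × 100 = 88.33 %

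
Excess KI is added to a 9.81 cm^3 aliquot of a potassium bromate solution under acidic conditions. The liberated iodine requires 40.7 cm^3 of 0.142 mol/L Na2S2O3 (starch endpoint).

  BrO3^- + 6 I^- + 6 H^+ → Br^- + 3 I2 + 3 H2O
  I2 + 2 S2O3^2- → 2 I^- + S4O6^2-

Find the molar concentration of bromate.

n(S2O3^2-) = 0.0407 × 0.142 = 5.78 × 10^-3 mol
n(I2) = n(S2O3^2-)/2 = 2.89 × 10^-3 mol
From the 1:3 ratio, n(BrO3^-) in the aliquot = 1/3 × 2.89 × 10^-3 = 9.63 × 10^-4 mol
[BrO3^-] = 9.63 × 10^-4 / 0.00981 = 0.0982 mol/L

0.0982 mol/L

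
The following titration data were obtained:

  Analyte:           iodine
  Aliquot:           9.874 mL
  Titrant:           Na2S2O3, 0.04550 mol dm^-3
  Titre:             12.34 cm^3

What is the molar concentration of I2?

I2 + 2 S2O3^2- → 2 I^- + S4O6^2-
n(Na2S2O3) = 0.01234 L × 0.04550 mol/L = 5.615 × 10^-4 mol
From the 1:2 mole ratio, n(I2) = 1/2 × 5.615 × 10^-4 = 2.807 × 10^-4 mol
[I2] = 2.807 × 10^-4 mol / 0.009874 L = 0.02843 mol/L

0.02843 mol/L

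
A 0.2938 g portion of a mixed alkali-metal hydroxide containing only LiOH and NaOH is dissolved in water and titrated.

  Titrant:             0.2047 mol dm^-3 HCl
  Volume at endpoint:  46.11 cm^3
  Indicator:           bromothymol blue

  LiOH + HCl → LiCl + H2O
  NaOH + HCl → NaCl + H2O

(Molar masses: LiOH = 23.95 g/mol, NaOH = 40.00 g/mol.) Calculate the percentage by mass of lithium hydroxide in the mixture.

n(HCl) = 0.04611 × 0.2047 = 9.439 × 10^-3 mol
Let x = n(LiOH), y = n(NaOH).
Titrant: 1x + 1y = 9.439 × 10^-3;  mass: 23.95x + 40.00y = 0.2938
Solving, x = 5.218 × 10^-3 mol, y = 4.221 × 10^-3 mol
mass of LiOH = 5.218 × 10^-3 × 23.95 = 0.1250 g
% LiOH = 0.1250 / 0.2938 × 100 = 42.54 %

42.54 %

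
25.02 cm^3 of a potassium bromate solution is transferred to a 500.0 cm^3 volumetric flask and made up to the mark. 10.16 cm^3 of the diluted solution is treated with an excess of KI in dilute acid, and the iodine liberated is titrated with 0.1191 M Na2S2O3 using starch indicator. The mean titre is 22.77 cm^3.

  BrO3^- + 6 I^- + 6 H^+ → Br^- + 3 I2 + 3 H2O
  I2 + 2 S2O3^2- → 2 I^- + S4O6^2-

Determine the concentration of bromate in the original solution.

0.8890 M

n(S2O3^2-) = 0.02277 × 0.1191 = 2.712 × 10^-3 mol
n(I2) = n(S2O3^2-)/2 = 1.356 × 10^-3 mol
From the 1:3 ratio, n(BrO3^-) in the aliquot = 1/3 × 1.356 × 10^-3 = 4.520 × 10^-4 mol
[BrO3^-]_dilute = 4.520 × 10^-4 / 0.01016 = 0.04449 mol/L
[BrO3^-]_original = 0.04449 × 500.0/25.02 = 0.8890 mol/L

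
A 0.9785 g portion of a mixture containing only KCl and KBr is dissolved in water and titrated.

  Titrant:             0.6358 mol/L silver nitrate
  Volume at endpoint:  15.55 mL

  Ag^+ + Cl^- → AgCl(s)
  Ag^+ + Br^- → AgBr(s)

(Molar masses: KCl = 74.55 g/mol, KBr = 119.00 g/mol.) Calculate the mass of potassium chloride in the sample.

n(AgNO3) = 0.01555 × 0.6358 = 9.887 × 10^-3 mol
Let x = n(KCl), y = n(KBr).
Titrant: 1x + 1y = 9.887 × 10^-3;  mass: 74.55x + 119.00y = 0.9785
Solving, x = 4.455 × 10^-3 mol, y = 5.432 × 10^-3 mol
mass of KCl = 4.455 × 10^-3 × 74.55 = 0.3321 g

0.3321 g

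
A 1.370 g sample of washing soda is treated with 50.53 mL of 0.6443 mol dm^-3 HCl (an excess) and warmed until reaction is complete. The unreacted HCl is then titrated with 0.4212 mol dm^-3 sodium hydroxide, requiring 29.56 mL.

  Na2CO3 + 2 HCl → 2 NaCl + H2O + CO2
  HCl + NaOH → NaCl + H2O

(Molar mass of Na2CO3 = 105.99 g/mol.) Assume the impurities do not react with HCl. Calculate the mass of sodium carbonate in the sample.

n(HCl) added = 0.05053 × 0.6443 = 0.03256 mol
n(NaOH) used in back-titration = 0.02956 × 0.4212 = 0.01245 mol
n(HCl) left over = 0.01245 mol (1:1 ratio)
n(HCl) consumed by analyte = 0.03256 − 0.01245 = 0.02011 mol
From the 1:2 ratio, n(Na2CO3) = 1/2 × 0.02011 = 0.01005 mol
mass of Na2CO3 = 0.01005 × 105.99 = 1.066 g

1.066 g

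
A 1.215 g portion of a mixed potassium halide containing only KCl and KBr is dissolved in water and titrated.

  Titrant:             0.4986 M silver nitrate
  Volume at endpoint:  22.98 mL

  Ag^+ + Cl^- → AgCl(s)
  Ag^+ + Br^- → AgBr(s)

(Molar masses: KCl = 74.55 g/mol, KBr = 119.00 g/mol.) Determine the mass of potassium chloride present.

n(AgNO3) = 0.02298 × 0.4986 = 0.01146 mol
Let x = n(KCl), y = n(KBr).
Titrant: 1x + 1y = 0.01146;  mass: 74.55x + 119.00y = 1.215
Solving, x = 3.340 × 10^-3 mol, y = 8.117 × 10^-3 mol
mass of KCl = 3.340 × 10^-3 × 74.55 = 0.2490 g

0.2490 g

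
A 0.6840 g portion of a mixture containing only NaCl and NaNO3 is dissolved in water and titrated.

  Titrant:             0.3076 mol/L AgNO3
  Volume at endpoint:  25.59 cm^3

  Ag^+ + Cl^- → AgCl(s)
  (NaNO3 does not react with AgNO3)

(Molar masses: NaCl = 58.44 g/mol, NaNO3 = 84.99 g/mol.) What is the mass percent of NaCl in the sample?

n(AgNO3) = 0.02559 × 0.3076 = 7.871 × 10^-3 mol
Let x = n(NaCl), y = n(NaNO3).
Titrant: 1x = 7.871 × 10^-3;  mass: 58.44x + 84.99y = 0.6840
Solving, x = 7.871 × 10^-3 mol, y = 2.635 × 10^-3 mol
mass of NaCl = 7.871 × 10^-3 × 58.44 = 0.4600 g
% NaCl = 0.4600 / 0.6840 × 100 = 67.25 %

67.25 %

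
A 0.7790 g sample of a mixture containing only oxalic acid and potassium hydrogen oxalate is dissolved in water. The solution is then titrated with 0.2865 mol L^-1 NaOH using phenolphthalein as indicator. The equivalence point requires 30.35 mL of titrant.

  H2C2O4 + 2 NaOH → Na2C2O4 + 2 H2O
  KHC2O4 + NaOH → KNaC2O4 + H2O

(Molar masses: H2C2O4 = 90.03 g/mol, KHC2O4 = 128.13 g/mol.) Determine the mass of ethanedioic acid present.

n(NaOH) = 0.03035 × 0.2865 = 8.695 × 10^-3 mol
Let x = n(H2C2O4), y = n(KHC2O4).
Titrant: 2x + 1y = 8.695 × 10^-3;  mass: 90.03x + 128.13y = 0.7790
Solving, x = 2.016 × 10^-3 mol, y = 4.663 × 10^-3 mol
mass of H2C2O4 = 2.016 × 10^-3 × 90.03 = 0.1815 g

0.1815 g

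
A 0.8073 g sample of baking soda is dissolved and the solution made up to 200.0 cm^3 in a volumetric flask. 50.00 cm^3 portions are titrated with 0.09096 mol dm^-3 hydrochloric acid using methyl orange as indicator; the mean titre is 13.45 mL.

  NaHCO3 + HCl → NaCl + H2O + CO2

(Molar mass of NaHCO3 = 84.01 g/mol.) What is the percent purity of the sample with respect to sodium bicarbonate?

50.92 %

n(HCl) per titration = 0.01345 × 0.09096 = 1.223 × 10^-3 mol
n(NaHCO3) in each aliquot = 1.223 × 10^-3 mol (1:1 ratio)
n(NaHCO3) in the whole flask = 1.223 × 10^-3 × 200.0/50.00 = 4.894 × 10^-3 mol
mass of NaHCO3 = 4.894 × 10^-3 × 84.01 = 0.4111 g
% NaHCO3 = 0.4111 / 0.8073 × 100 = 50.92 %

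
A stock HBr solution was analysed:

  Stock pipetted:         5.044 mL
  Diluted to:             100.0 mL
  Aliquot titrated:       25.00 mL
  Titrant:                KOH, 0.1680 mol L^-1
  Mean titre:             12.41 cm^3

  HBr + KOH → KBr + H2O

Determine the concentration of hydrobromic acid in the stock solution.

n(KOH) = 0.01241 × 0.1680 = 2.085 × 10^-3 mol
n(HBr) in the aliquot = 2.085 × 10^-3 mol (1:1 ratio)
[HBr]_dilute = 2.085 × 10^-3 / 0.02500 = 0.08340 mol/L
Dilution factor = 100.0 / 5.044 = 19.83
[HBr]_stock = 0.08340 × 19.83 = 1.653 mol/L

1.653 mol/L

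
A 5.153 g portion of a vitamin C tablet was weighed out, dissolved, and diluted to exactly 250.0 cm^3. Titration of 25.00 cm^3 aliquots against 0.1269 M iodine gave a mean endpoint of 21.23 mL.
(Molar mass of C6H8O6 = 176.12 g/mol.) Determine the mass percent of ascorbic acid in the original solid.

92.08 %

C6H8O6 + I2 → C6H6O6 + 2 HI
n(I2) per titration = 0.02123 × 0.1269 = 2.694 × 10^-3 mol
n(C6H8O6) in each aliquot = 2.694 × 10^-3 mol (1:1 ratio)
n(C6H8O6) in the whole flask = 2.694 × 10^-3 × 250.0/25.00 = 0.02694 mol
mass of C6H8O6 = 0.02694 × 176.12 = 4.745 g
% C6H8O6 = 4.745 / 5.153 × 100 = 92.08 %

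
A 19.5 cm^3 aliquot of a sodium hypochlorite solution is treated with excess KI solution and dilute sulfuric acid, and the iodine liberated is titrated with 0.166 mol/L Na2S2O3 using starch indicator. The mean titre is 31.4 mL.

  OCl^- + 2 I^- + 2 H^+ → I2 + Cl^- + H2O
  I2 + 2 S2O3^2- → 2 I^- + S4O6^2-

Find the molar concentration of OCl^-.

0.134 mol/L

n(S2O3^2-) = 0.0314 × 0.166 = 5.21 × 10^-3 mol
n(I2) = n(S2O3^2-)/2 = 2.61 × 10^-3 mol
n(OCl^-) in the aliquot = 2.61 × 10^-3 mol (1:1 ratio)
[OCl^-] = 2.61 × 10^-3 / 0.0195 = 0.134 mol/L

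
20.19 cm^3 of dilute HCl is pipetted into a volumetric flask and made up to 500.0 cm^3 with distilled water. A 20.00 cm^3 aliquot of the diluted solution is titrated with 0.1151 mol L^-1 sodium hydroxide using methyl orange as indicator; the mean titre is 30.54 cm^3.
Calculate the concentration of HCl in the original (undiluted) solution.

4.353 mol/L

HCl + NaOH → NaCl + H2O
n(NaOH) = 0.03054 × 0.1151 = 3.515 × 10^-3 mol
n(HCl) in the aliquot = 3.515 × 10^-3 mol (1:1 ratio)
[HCl]_dilute = 3.515 × 10^-3 / 0.02000 = 0.1758 mol/L
Dilution factor = 500.0 / 20.19 = 24.76
[HCl]_stock = 0.1758 × 24.76 = 4.353 mol/L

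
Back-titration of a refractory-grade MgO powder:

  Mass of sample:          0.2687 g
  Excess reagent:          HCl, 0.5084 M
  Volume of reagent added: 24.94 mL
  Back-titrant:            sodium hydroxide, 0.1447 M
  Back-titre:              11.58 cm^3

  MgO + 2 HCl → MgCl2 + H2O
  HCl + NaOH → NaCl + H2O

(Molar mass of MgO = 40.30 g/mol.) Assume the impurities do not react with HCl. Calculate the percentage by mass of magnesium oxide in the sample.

n(HCl) added = 0.02494 × 0.5084 = 0.01268 mol
n(NaOH) used in back-titration = 0.01158 × 0.1447 = 1.676 × 10^-3 mol
n(HCl) left over = 1.676 × 10^-3 mol (1:1 ratio)
n(HCl) consumed by analyte = 0.01268 − 1.676 × 10^-3 = 0.01100 mol
From the 1:2 ratio, n(MgO) = 1/2 × 0.01100 = 5.502 × 10^-3 mol
mass of MgO = 5.502 × 10^-3 × 40.30 = 0.2217 g
% MgO = 0.2217 / 0.2687 × 100 = 82.52 %

82.52 %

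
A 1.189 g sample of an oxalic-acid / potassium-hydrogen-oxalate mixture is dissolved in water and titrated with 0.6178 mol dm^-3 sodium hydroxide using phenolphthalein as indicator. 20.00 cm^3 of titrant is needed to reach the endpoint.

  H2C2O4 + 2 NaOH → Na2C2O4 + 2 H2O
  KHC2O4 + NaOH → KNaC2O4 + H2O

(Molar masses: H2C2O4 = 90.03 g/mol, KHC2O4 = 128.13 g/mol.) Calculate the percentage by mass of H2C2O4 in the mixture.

n(NaOH) = 0.02000 × 0.6178 = 0.01236 mol
Let x = n(H2C2O4), y = n(KHC2O4).
Titrant: 2x + 1y = 0.01236;  mass: 90.03x + 128.13y = 1.189
Solving, x = 2.371 × 10^-3 mol, y = 7.613 × 10^-3 mol
mass of H2C2O4 = 2.371 × 10^-3 × 90.03 = 0.2135 g
% H2C2O4 = 0.2135 / 1.189 × 100 = 17.95 %

17.95 %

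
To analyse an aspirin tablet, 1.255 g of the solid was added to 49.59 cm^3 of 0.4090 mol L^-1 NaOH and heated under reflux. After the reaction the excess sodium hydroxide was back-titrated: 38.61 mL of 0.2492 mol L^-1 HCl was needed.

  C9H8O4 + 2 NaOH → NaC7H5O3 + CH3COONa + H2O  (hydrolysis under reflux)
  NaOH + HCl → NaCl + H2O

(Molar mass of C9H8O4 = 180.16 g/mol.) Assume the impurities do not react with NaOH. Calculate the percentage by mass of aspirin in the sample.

76.52 %

n(NaOH) added = 0.04959 × 0.4090 = 0.02028 mol
n(HCl) used in back-titration = 0.03861 × 0.2492 = 9.622 × 10^-3 mol
n(NaOH) left over = 9.622 × 10^-3 mol (1:1 ratio)
n(NaOH) consumed by analyte = 0.02028 − 9.622 × 10^-3 = 0.01066 mol
From the 1:2 ratio, n(C9H8O4) = 1/2 × 0.01066 = 5.330 × 10^-3 mol
mass of C9H8O4 = 5.330 × 10^-3 × 180.16 = 0.9603 g
% C9H8O4 = 0.9603 / 1.255 × 100 = 76.52 %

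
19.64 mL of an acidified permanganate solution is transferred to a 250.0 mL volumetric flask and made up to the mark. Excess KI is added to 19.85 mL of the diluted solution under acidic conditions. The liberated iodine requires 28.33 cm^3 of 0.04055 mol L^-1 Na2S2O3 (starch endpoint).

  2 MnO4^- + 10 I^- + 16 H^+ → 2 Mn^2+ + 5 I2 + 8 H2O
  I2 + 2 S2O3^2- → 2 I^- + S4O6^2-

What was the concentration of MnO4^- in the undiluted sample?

0.1473 mol/L

n(S2O3^2-) = 0.02833 × 0.04055 = 1.149 × 10^-3 mol
n(I2) = n(S2O3^2-)/2 = 5.744 × 10^-4 mol
From the 2:5 ratio, n(MnO4^-) in the aliquot = 2/5 × 5.744 × 10^-4 = 2.298 × 10^-4 mol
[MnO4^-]_dilute = 2.298 × 10^-4 / 0.01985 = 0.01157 mol/L
[MnO4^-]_original = 0.01157 × 250.0/19.64 = 0.1473 mol/L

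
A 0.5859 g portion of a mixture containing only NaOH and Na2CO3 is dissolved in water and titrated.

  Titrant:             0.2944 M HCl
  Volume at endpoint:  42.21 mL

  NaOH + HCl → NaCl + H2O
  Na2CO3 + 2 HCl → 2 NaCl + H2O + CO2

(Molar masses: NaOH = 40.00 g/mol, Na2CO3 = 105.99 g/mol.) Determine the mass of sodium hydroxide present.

0.2236 g

n(HCl) = 0.04221 × 0.2944 = 0.01243 mol
Let x = n(NaOH), y = n(Na2CO3).
Titrant: 1x + 2y = 0.01243;  mass: 40.00x + 105.99y = 0.5859
Solving, x = 5.591 × 10^-3 mol, y = 3.418 × 10^-3 mol
mass of NaOH = 5.591 × 10^-3 × 40.00 = 0.2236 g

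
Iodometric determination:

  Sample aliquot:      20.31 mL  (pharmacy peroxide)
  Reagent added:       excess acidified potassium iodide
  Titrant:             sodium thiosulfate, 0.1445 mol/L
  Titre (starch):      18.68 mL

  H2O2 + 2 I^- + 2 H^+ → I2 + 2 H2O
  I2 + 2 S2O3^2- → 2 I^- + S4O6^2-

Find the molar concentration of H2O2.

n(S2O3^2-) = 0.01868 × 0.1445 = 2.699 × 10^-3 mol
n(I2) = n(S2O3^2-)/2 = 1.350 × 10^-3 mol
n(H2O2) in the aliquot = 1.350 × 10^-3 mol (1:1 ratio)
[H2O2] = 1.350 × 10^-3 / 0.02031 = 0.06645 mol/L

0.06645 mol/L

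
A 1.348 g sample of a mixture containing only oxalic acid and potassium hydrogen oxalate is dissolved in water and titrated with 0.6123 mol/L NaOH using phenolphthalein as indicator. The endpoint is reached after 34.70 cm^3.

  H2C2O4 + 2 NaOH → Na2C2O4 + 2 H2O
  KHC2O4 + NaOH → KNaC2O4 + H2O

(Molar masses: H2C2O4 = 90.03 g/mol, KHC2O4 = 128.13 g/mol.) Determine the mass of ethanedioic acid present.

n(NaOH) = 0.03470 × 0.6123 = 0.02125 mol
Let x = n(H2C2O4), y = n(KHC2O4).
Titrant: 2x + 1y = 0.02125;  mass: 90.03x + 128.13y = 1.348
Solving, x = 8.268 × 10^-3 mol, y = 4.711 × 10^-3 mol
mass of H2C2O4 = 8.268 × 10^-3 × 90.03 = 0.7443 g

0.7443 g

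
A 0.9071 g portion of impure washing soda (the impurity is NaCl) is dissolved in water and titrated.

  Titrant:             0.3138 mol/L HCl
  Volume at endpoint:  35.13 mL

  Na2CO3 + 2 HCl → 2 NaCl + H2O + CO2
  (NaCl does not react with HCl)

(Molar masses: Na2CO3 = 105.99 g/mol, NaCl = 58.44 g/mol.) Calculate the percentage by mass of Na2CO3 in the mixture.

64.40 %

n(HCl) = 0.03513 × 0.3138 = 0.01102 mol
Let x = n(Na2CO3), y = n(NaCl).
Titrant: 2x = 0.01102;  mass: 105.99x + 58.44y = 0.9071
Solving, x = 5.512 × 10^-3 mol, y = 5.525 × 10^-3 mol
mass of Na2CO3 = 5.512 × 10^-3 × 105.99 = 0.5842 g
% Na2CO3 = 0.5842 / 0.9071 × 100 = 64.40 %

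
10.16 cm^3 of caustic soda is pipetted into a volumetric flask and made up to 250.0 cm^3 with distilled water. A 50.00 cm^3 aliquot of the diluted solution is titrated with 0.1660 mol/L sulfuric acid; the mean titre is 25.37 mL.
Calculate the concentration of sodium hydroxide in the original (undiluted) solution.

2 NaOH + H2SO4 → Na2SO4 + 2 H2O
n(H2SO4) = 0.02537 × 0.1660 = 4.211 × 10^-3 mol
From the 2:1 ratio, n(NaOH) in the aliquot = 2/1 × 4.211 × 10^-3 = 8.423 × 10^-3 mol
[NaOH]_dilute = 8.423 × 10^-3 / 0.05000 = 0.1685 mol/L
Dilution factor = 250.0 / 10.16 = 24.61
[NaOH]_stock = 0.1685 × 24.61 = 4.145 mol/L

4.145 mol/L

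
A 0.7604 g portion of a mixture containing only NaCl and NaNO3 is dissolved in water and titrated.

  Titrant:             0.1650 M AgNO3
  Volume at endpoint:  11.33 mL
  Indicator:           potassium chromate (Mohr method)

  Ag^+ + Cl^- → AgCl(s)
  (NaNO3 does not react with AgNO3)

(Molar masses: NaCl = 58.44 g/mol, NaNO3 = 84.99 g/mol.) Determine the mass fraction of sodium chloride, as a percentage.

n(AgNO3) = 0.01133 × 0.1650 = 1.869 × 10^-3 mol
Let x = n(NaCl), y = n(NaNO3).
Titrant: 1x = 1.869 × 10^-3;  mass: 58.44x + 84.99y = 0.7604
Solving, x = 1.869 × 10^-3 mol, y = 7.661 × 10^-3 mol
mass of NaCl = 1.869 × 10^-3 × 58.44 = 0.1093 g
% NaCl = 0.1093 / 0.7604 × 100 = 14.37 %

14.37 %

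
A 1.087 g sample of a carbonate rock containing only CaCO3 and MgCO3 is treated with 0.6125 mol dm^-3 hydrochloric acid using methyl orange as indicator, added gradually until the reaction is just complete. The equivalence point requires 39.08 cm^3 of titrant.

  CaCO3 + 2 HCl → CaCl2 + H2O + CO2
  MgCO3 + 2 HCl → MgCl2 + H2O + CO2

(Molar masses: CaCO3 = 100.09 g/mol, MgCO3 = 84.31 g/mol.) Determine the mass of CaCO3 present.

0.4945 g

n(HCl) = 0.03908 × 0.6125 = 0.02394 mol
Let x = n(CaCO3), y = n(MgCO3).
Titrant: 2x + 2y = 0.02394;  mass: 100.09x + 84.31y = 1.087
Solving, x = 4.940 × 10^-3 mol, y = 7.028 × 10^-3 mol
mass of CaCO3 = 4.940 × 10^-3 × 100.09 = 0.4945 g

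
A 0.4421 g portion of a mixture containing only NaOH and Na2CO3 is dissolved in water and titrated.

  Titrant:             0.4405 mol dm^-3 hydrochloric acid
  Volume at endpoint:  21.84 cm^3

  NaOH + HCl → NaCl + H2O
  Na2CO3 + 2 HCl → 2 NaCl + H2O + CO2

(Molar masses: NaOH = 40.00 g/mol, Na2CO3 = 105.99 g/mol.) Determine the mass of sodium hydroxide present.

n(HCl) = 0.02184 × 0.4405 = 9.621 × 10^-3 mol
Let x = n(NaOH), y = n(Na2CO3).
Titrant: 1x + 2y = 9.621 × 10^-3;  mass: 40.00x + 105.99y = 0.4421
Solving, x = 5.213 × 10^-3 mol, y = 2.204 × 10^-3 mol
mass of NaOH = 5.213 × 10^-3 × 40.00 = 0.2085 g

0.2085 g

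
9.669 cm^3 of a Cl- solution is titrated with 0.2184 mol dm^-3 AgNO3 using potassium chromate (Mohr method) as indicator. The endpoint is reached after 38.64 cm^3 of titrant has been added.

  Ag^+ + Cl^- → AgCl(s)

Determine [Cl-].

0.8728 mol/L

n(AgNO3) = 0.03864 L × 0.2184 mol/L = 8.439 × 10^-3 mol
n(Cl-) = 8.439 × 10^-3 mol (1:1 mole ratio)
[Cl-] = 8.439 × 10^-3 mol / 0.009669 L = 0.8728 mol/L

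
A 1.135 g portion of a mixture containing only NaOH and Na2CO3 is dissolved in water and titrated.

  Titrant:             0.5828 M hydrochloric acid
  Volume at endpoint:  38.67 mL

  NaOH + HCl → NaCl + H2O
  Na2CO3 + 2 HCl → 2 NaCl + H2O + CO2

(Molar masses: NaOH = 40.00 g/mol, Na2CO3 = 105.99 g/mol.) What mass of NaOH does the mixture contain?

n(HCl) = 0.03867 × 0.5828 = 0.02254 mol
Let x = n(NaOH), y = n(Na2CO3).
Titrant: 1x + 2y = 0.02254;  mass: 40.00x + 105.99y = 1.135
Solving, x = 4.567 × 10^-3 mol, y = 8.985 × 10^-3 mol
mass of NaOH = 4.567 × 10^-3 × 40.00 = 0.1827 g

0.1827 g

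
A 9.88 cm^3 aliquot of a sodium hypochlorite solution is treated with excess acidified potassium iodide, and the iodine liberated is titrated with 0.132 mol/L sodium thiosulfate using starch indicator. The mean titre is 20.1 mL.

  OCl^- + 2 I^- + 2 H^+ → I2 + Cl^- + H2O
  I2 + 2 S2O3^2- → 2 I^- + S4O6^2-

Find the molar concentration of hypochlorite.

n(S2O3^2-) = 0.0201 × 0.132 = 2.65 × 10^-3 mol
n(I2) = n(S2O3^2-)/2 = 1.33 × 10^-3 mol
n(OCl^-) in the aliquot = 1.33 × 10^-3 mol (1:1 ratio)
[OCl^-] = 1.33 × 10^-3 / 0.00988 = 0.134 mol/L

0.134 mol/L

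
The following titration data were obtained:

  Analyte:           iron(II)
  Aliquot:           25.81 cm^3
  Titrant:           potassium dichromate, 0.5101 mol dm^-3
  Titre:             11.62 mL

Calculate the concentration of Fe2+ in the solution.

1.378 mol/L

Cr2O7^2- + 6 Fe^2+ + 14 H^+ → 2 Cr^3+ + 6 Fe^3+ + 7 H2O
n(K2Cr2O7) = 0.01162 L × 0.5101 mol/L = 5.927 × 10^-3 mol
From the 6:1 mole ratio, n(Fe2+) = 6/1 × 5.927 × 10^-3 = 0.03556 mol
[Fe2+] = 0.03556 mol / 0.02581 L = 1.378 mol/L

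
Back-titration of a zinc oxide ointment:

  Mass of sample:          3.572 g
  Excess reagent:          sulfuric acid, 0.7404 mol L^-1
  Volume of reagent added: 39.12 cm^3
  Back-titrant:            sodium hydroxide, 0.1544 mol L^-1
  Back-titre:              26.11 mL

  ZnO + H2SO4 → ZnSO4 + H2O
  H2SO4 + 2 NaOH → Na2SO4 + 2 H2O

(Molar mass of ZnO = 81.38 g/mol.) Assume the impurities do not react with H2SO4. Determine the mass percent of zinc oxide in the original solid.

n(H2SO4) added = 0.03912 × 0.7404 = 0.02896 mol
n(NaOH) used in back-titration = 0.02611 × 0.1544 = 4.031 × 10^-3 mol
From the 1:2 ratio, n(H2SO4) left over = 1/2 × 4.031 × 10^-3 = 2.016 × 10^-3 mol
n(H2SO4) consumed by analyte = 0.02896 − 2.016 × 10^-3 = 0.02695 mol
n(ZnO) = 0.02695 mol (1:1 ratio)
mass of ZnO = 0.02695 × 81.38 = 2.193 g
% ZnO = 2.193 / 3.572 × 100 = 61.40 %

61.40 %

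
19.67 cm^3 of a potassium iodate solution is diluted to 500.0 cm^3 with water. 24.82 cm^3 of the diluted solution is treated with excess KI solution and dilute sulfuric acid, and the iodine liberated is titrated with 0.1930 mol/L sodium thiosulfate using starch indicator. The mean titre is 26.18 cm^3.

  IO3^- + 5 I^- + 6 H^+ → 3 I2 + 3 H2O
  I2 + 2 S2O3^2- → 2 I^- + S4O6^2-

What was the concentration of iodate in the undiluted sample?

0.8625 mol/L

n(S2O3^2-) = 0.02618 × 0.1930 = 5.053 × 10^-3 mol
n(I2) = n(S2O3^2-)/2 = 2.526 × 10^-3 mol
From the 1:3 ratio, n(IO3^-) in the aliquot = 1/3 × 2.526 × 10^-3 = 8.421 × 10^-4 mol
[IO3^-]_dilute = 8.421 × 10^-4 / 0.02482 = 0.03393 mol/L
[IO3^-]_original = 0.03393 × 500.0/19.67 = 0.8625 mol/L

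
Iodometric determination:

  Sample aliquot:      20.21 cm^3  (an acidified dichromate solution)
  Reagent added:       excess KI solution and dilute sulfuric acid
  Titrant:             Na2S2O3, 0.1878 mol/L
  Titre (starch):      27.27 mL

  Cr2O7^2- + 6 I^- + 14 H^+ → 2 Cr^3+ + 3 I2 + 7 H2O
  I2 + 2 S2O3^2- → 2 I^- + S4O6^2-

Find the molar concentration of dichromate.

0.04223 mol/L

n(S2O3^2-) = 0.02727 × 0.1878 = 5.121 × 10^-3 mol
n(I2) = n(S2O3^2-)/2 = 2.561 × 10^-3 mol
From the 1:3 ratio, n(Cr2O7^2-) in the aliquot = 1/3 × 2.561 × 10^-3 = 8.536 × 10^-4 mol
[Cr2O7^2-] = 8.536 × 10^-4 / 0.02021 = 0.04223 mol/L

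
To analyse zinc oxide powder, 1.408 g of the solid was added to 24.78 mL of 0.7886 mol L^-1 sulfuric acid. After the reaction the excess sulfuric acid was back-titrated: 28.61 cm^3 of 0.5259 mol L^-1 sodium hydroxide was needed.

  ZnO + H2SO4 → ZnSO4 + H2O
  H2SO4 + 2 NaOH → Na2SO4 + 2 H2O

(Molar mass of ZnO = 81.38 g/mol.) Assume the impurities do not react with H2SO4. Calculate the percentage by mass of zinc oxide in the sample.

n(H2SO4) added = 0.02478 × 0.7886 = 0.01954 mol
n(NaOH) used in back-titration = 0.02861 × 0.5259 = 0.01505 mol
From the 1:2 ratio, n(H2SO4) left over = 1/2 × 0.01505 = 7.523 × 10^-3 mol
n(H2SO4) consumed by analyte = 0.01954 − 7.523 × 10^-3 = 0.01202 mol
n(ZnO) = 0.01202 mol (1:1 ratio)
mass of ZnO = 0.01202 × 81.38 = 0.9781 g
% ZnO = 0.9781 / 1.408 × 100 = 69.46 %

69.46 %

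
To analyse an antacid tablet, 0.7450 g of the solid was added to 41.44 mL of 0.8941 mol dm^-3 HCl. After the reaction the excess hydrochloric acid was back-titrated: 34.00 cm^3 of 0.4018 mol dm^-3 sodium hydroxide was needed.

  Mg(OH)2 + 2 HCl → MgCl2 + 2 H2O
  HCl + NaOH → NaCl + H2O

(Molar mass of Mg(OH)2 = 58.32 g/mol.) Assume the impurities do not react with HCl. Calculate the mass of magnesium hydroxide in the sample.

0.6821 g

n(HCl) added = 0.04144 × 0.8941 = 0.03705 mol
n(NaOH) used in back-titration = 0.03400 × 0.4018 = 0.01366 mol
n(HCl) left over = 0.01366 mol (1:1 ratio)
n(HCl) consumed by analyte = 0.03705 − 0.01366 = 0.02339 mol
From the 1:2 ratio, n(Mg(OH)2) = 1/2 × 0.02339 = 0.01170 mol
mass of Mg(OH)2 = 0.01170 × 58.32 = 0.6821 g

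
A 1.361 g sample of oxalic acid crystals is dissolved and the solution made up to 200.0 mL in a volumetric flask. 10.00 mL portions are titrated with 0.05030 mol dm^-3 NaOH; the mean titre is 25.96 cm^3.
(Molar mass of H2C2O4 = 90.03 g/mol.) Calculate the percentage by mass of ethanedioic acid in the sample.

H2C2O4 + 2 NaOH → Na2C2O4 + 2 H2O
n(NaOH) per titration = 0.02596 × 0.05030 = 1.306 × 10^-3 mol
From the 1:2 ratio, n(H2C2O4) in each aliquot = 1/2 × 1.306 × 10^-3 = 6.529 × 10^-4 mol
n(H2C2O4) in the whole flask = 6.529 × 10^-4 × 200.0/10.00 = 0.01306 mol
mass of H2C2O4 = 0.01306 × 90.03 = 1.176 g
% H2C2O4 = 1.176 / 1.361 × 100 = 86.38 %

86.38 %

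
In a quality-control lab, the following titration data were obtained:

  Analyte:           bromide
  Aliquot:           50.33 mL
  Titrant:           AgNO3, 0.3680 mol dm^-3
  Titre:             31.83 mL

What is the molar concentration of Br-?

0.2327 mol/L

Ag^+ + Br^- → AgBr(s)
n(AgNO3) = 0.03183 L × 0.3680 mol/L = 0.01171 mol
n(Br-) = 0.01171 mol (1:1 mole ratio)
[Br-] = 0.01171 mol / 0.05033 L = 0.2327 mol/L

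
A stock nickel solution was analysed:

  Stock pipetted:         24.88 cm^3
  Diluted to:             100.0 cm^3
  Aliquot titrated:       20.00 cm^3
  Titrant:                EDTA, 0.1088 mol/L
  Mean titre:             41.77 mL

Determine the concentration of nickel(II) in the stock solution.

0.9133 mol/L

Ni^2+ + EDTA^4- → [Ni(EDTA)]^2-
n(EDTA) = 0.04177 × 0.1088 = 4.545 × 10^-3 mol
n(Ni2+) in the aliquot = 4.545 × 10^-3 mol (1:1 ratio)
[Ni2+]_dilute = 4.545 × 10^-3 / 0.02000 = 0.2272 mol/L
Dilution factor = 100.0 / 24.88 = 4.019
[Ni2+]_stock = 0.2272 × 4.019 = 0.9133 mol/L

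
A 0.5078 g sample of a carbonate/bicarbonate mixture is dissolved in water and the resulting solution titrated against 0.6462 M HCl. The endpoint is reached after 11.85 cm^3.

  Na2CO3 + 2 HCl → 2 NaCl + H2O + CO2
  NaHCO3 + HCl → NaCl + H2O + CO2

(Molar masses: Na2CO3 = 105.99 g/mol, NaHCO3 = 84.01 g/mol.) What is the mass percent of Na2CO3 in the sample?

n(HCl) = 0.01185 × 0.6462 = 7.657 × 10^-3 mol
Let x = n(Na2CO3), y = n(NaHCO3).
Titrant: 2x + 1y = 7.657 × 10^-3;  mass: 105.99x + 84.01y = 0.5078
Solving, x = 2.184 × 10^-3 mol, y = 3.288 × 10^-3 mol
mass of Na2CO3 = 2.184 × 10^-3 × 105.99 = 0.2315 g
% Na2CO3 = 0.2315 / 0.5078 × 100 = 45.60 %

45.60 %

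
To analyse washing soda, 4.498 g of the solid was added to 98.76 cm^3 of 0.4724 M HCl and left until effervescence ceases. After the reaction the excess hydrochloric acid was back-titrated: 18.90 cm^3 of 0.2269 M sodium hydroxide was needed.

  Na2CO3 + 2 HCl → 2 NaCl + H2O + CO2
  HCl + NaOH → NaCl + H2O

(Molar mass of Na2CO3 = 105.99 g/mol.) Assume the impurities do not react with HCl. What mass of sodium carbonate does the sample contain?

n(HCl) added = 0.09876 × 0.4724 = 0.04665 mol
n(NaOH) used in back-titration = 0.01890 × 0.2269 = 4.288 × 10^-3 mol
n(HCl) left over = 4.288 × 10^-3 mol (1:1 ratio)
n(HCl) consumed by analyte = 0.04665 − 4.288 × 10^-3 = 0.04237 mol
From the 1:2 ratio, n(Na2CO3) = 1/2 × 0.04237 = 0.02118 mol
mass of Na2CO3 = 0.02118 × 105.99 = 2.245 g

2.245 g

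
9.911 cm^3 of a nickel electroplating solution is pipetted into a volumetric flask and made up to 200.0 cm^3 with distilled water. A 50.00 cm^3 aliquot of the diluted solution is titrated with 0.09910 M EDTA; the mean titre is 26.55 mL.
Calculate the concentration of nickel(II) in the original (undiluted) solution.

Ni^2+ + EDTA^4- → [Ni(EDTA)]^2-
n(EDTA) = 0.02655 × 0.09910 = 2.631 × 10^-3 mol
n(Ni2+) in the aliquot = 2.631 × 10^-3 mol (1:1 ratio)
[Ni2+]_dilute = 2.631 × 10^-3 / 0.05000 = 0.05262 mol/L
Dilution factor = 200.0 / 9.911 = 20.18
[Ni2+]_stock = 0.05262 × 20.18 = 1.062 mol/L

1.062 M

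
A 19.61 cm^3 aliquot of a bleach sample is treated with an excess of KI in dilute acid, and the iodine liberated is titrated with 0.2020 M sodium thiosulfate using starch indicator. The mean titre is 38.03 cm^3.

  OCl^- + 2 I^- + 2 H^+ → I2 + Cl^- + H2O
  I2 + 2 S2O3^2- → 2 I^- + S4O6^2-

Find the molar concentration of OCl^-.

0.1959 M

n(S2O3^2-) = 0.03803 × 0.2020 = 7.682 × 10^-3 mol
n(I2) = n(S2O3^2-)/2 = 3.841 × 10^-3 mol
n(OCl^-) in the aliquot = 3.841 × 10^-3 mol (1:1 ratio)
[OCl^-] = 3.841 × 10^-3 / 0.01961 = 0.1959 mol/L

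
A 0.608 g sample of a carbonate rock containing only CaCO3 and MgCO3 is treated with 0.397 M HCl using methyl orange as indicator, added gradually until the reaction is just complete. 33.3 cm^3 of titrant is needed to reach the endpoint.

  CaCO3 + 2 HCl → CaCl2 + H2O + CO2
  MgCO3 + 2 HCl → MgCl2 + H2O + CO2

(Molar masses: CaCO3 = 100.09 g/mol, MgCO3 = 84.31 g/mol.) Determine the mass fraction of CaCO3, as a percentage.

n(HCl) = 0.0333 × 0.397 = 0.0132 mol
Let x = n(CaCO3), y = n(MgCO3).
Titrant: 2x + 2y = 0.0132;  mass: 100.09x + 84.31y = 0.608
Solving, x = 3.21 × 10^-3 mol, y = 3.40 × 10^-3 mol
mass of CaCO3 = 3.21 × 10^-3 × 100.09 = 0.322 g
% CaCO3 = 0.322 / 0.608 × 100 = 52.9 %

52.9 %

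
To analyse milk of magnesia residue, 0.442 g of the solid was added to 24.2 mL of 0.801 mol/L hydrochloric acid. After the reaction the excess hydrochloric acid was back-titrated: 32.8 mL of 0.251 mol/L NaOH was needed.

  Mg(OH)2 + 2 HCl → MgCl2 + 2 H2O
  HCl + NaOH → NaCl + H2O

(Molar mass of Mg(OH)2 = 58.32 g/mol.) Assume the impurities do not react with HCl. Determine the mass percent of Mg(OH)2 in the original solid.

n(HCl) added = 0.0242 × 0.801 = 0.0194 mol
n(NaOH) used in back-titration = 0.0328 × 0.251 = 8.23 × 10^-3 mol
n(HCl) left over = 8.23 × 10^-3 mol (1:1 ratio)
n(HCl) consumed by analyte = 0.0194 − 8.23 × 10^-3 = 0.0112 mol
From the 1:2 ratio, n(Mg(OH)2) = 1/2 × 0.0112 = 5.58 × 10^-3 mol
mass of Mg(OH)2 = 5.58 × 10^-3 × 58.32 = 0.325 g
% Mg(OH)2 = 0.325 / 0.442 × 100 = 73.6 %

73.6 %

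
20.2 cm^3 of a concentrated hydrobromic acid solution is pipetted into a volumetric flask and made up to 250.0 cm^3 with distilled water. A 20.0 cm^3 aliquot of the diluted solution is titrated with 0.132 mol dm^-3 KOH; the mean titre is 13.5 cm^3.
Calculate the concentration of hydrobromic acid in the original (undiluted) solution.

HBr + KOH → KBr + H2O
n(KOH) = 0.0135 × 0.132 = 1.78 × 10^-3 mol
n(HBr) in the aliquot = 1.78 × 10^-3 mol (1:1 ratio)
[HBr]_dilute = 1.78 × 10^-3 / 0.0200 = 0.0891 mol/L
Dilution factor = 250.0 / 20.2 = 12.38
[HBr]_stock = 0.0891 × 12.38 = 1.10 mol/L

1.10 mol/L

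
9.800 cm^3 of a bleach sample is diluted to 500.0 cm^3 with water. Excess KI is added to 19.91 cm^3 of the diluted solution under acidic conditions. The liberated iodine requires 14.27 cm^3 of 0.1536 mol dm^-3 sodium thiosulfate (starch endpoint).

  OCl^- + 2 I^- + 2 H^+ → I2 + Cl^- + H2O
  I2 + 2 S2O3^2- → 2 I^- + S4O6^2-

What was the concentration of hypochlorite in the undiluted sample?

n(S2O3^2-) = 0.01427 × 0.1536 = 2.192 × 10^-3 mol
n(I2) = n(S2O3^2-)/2 = 1.096 × 10^-3 mol
n(OCl^-) in the aliquot = 1.096 × 10^-3 mol (1:1 ratio)
[OCl^-]_dilute = 1.096 × 10^-3 / 0.01991 = 0.05504 mol/L
[OCl^-]_original = 0.05504 × 500.0/9.800 = 2.808 mol/L

2.808 mol/L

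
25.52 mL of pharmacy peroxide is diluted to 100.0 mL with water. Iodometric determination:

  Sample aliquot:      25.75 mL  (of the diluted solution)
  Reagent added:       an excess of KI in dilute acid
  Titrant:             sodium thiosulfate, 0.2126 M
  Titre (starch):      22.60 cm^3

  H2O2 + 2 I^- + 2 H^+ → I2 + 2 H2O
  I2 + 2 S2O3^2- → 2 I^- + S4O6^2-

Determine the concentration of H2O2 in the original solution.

n(S2O3^2-) = 0.02260 × 0.2126 = 4.805 × 10^-3 mol
n(I2) = n(S2O3^2-)/2 = 2.402 × 10^-3 mol
n(H2O2) in the aliquot = 2.402 × 10^-3 mol (1:1 ratio)
[H2O2]_dilute = 2.402 × 10^-3 / 0.02575 = 0.09330 mol/L
[H2O2]_original = 0.09330 × 100.0/25.52 = 0.3656 mol/L

0.3656 M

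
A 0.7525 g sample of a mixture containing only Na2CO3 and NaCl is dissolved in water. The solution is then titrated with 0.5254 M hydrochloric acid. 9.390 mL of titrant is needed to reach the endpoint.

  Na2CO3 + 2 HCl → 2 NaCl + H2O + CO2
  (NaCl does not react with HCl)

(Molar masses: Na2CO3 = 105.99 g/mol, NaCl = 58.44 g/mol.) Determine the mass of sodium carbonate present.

0.2615 g

n(HCl) = 0.009390 × 0.5254 = 4.934 × 10^-3 mol
Let x = n(Na2CO3), y = n(NaCl).
Titrant: 2x = 4.934 × 10^-3;  mass: 105.99x + 58.44y = 0.7525
Solving, x = 2.467 × 10^-3 mol, y = 8.403 × 10^-3 mol
mass of Na2CO3 = 2.467 × 10^-3 × 105.99 = 0.2615 g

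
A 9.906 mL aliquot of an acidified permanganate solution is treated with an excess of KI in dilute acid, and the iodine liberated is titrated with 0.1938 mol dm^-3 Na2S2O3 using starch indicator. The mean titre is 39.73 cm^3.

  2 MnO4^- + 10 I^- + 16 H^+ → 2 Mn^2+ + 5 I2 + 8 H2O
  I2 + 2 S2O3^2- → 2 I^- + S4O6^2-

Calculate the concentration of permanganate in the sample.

n(S2O3^2-) = 0.03973 × 0.1938 = 7.700 × 10^-3 mol
n(I2) = n(S2O3^2-)/2 = 3.850 × 10^-3 mol
From the 2:5 ratio, n(MnO4^-) in the aliquot = 2/5 × 3.850 × 10^-3 = 1.540 × 10^-3 mol
[MnO4^-] = 1.540 × 10^-3 / 0.009906 = 0.1555 mol/L

0.1555 mol/L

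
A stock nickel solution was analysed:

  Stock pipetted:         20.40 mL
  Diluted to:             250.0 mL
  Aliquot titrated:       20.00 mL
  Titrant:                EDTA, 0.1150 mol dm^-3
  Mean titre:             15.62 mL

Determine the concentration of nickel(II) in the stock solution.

Ni^2+ + EDTA^4- → [Ni(EDTA)]^2-
n(EDTA) = 0.01562 × 0.1150 = 1.796 × 10^-3 mol
n(Ni2+) in the aliquot = 1.796 × 10^-3 mol (1:1 ratio)
[Ni2+]_dilute = 1.796 × 10^-3 / 0.02000 = 0.08982 mol/L
Dilution factor = 250.0 / 20.40 = 12.25
[Ni2+]_stock = 0.08982 × 12.25 = 1.101 mol/L

1.101 mol/L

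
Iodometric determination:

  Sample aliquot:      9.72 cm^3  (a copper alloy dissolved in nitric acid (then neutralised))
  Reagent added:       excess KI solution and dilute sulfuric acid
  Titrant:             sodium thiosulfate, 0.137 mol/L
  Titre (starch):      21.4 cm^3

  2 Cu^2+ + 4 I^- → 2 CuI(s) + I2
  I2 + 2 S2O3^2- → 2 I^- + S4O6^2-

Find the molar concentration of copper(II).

0.302 mol/L

n(S2O3^2-) = 0.0214 × 0.137 = 2.93 × 10^-3 mol
n(I2) = n(S2O3^2-)/2 = 1.47 × 10^-3 mol
From the 2:1 ratio, n(Cu2+) in the aliquot = 2/1 × 1.47 × 10^-3 = 2.93 × 10^-3 mol
[Cu2+] = 2.93 × 10^-3 / 0.00972 = 0.302 mol/L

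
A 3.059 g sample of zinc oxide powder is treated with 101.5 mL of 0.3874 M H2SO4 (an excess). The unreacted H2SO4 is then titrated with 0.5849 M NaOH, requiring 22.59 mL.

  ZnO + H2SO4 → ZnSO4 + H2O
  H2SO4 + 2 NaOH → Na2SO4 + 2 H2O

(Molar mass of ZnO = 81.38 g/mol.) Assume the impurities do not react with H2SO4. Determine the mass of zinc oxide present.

n(H2SO4) added = 0.1015 × 0.3874 = 0.03932 mol
n(NaOH) used in back-titration = 0.02259 × 0.5849 = 0.01321 mol
From the 1:2 ratio, n(H2SO4) left over = 1/2 × 0.01321 = 6.606 × 10^-3 mol
n(H2SO4) consumed by analyte = 0.03932 − 6.606 × 10^-3 = 0.03271 mol
n(ZnO) = 0.03271 mol (1:1 ratio)
mass of ZnO = 0.03271 × 81.38 = 2.662 g

2.662 g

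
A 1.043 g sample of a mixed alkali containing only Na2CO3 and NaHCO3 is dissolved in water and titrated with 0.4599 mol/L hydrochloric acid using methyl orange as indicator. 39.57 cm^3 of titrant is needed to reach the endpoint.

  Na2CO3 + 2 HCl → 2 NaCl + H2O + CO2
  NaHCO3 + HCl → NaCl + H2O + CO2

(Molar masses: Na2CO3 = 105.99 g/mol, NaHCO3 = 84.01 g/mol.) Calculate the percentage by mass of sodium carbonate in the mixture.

79.59 %

n(HCl) = 0.03957 × 0.4599 = 0.01820 mol
Let x = n(Na2CO3), y = n(NaHCO3).
Titrant: 2x + 1y = 0.01820;  mass: 105.99x + 84.01y = 1.043
Solving, x = 7.832 × 10^-3 mol, y = 2.534 × 10^-3 mol
mass of Na2CO3 = 7.832 × 10^-3 × 105.99 = 0.8301 g
% Na2CO3 = 0.8301 / 1.043 × 100 = 79.59 %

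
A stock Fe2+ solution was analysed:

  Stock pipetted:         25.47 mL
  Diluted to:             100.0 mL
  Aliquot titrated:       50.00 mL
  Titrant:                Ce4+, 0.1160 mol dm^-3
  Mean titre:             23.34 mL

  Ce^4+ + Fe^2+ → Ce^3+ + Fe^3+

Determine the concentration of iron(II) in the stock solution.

n(Ce4+) = 0.02334 × 0.1160 = 2.707 × 10^-3 mol
n(Fe2+) in the aliquot = 2.707 × 10^-3 mol (1:1 ratio)
[Fe2+]_dilute = 2.707 × 10^-3 / 0.05000 = 0.05415 mol/L
Dilution factor = 100.0 / 25.47 = 3.926
[Fe2+]_stock = 0.05415 × 3.926 = 0.2126 mol/L

0.2126 mol/L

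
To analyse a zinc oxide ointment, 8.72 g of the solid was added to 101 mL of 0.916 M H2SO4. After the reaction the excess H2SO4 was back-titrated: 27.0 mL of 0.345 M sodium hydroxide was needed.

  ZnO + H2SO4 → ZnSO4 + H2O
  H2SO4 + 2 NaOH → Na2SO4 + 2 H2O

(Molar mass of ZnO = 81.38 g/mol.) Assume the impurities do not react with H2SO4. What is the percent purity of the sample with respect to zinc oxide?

n(H2SO4) added = 0.101 × 0.916 = 0.0925 mol
n(NaOH) used in back-titration = 0.0270 × 0.345 = 9.31 × 10^-3 mol
From the 1:2 ratio, n(H2SO4) left over = 1/2 × 9.31 × 10^-3 = 4.66 × 10^-3 mol
n(H2SO4) consumed by analyte = 0.0925 − 4.66 × 10^-3 = 0.0879 mol
n(ZnO) = 0.0879 mol (1:1 ratio)
mass of ZnO = 0.0879 × 81.38 = 7.15 g
% ZnO = 7.15 / 8.72 × 100 = 82.0 %

82.0 %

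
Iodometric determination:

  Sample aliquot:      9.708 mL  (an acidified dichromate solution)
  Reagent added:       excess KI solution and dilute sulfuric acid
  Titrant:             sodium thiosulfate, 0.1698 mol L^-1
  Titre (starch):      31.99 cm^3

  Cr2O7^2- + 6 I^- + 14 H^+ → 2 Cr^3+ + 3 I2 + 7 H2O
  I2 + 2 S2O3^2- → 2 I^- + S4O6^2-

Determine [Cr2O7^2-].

0.09325 mol/L

n(S2O3^2-) = 0.03199 × 0.1698 = 5.432 × 10^-3 mol
n(I2) = n(S2O3^2-)/2 = 2.716 × 10^-3 mol
From the 1:3 ratio, n(Cr2O7^2-) in the aliquot = 1/3 × 2.716 × 10^-3 = 9.053 × 10^-4 mol
[Cr2O7^2-] = 9.053 × 10^-4 / 0.009708 = 0.09325 mol/L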